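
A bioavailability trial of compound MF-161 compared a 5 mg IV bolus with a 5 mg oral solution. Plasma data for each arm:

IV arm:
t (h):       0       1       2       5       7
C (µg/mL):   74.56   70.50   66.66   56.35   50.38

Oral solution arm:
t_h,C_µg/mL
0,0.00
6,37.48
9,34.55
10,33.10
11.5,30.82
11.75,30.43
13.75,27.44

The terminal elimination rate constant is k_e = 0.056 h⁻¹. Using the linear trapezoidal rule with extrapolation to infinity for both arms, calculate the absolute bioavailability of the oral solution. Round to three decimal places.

Trapezoidal AUC_0→7 (IV):
  [0→1]: (74.56+70.50)/2 × 1 = 72.53
  [1→2]: (70.50+66.66)/2 × 1 = 68.58
  [2→5]: (66.66+56.35)/2 × 3 = 184.515
  [5→7]: (56.35+50.38)/2 × 2 = 106.73
  Sum = 432.355 µg/mL·h
IV tail: 50.38/0.056 = 899.643; AUC_iv,0→∞ = 432.355 + 899.643 = 1331.998 µg/mL·h
Trapezoidal AUC_0→13.75 (oral solution):
  [0→6]: (0.00+37.48)/2 × 6 = 112.44
  [6→9]: (37.48+34.55)/2 × 3 = 108.045
  [9→10]: (34.55+33.10)/2 × 1 = 33.825
  [10→11.5]: (33.10+30.82)/2 × 1.5 = 47.94
  [11.5→11.75]: (30.82+30.43)/2 × 0.25 = 7.65625
  [11.75→13.75]: (30.43+27.44)/2 × 2 = 57.87
  Sum = 367.77625 µg/mL·h
oral solution tail: 27.44/0.056 = 490.000; AUC_ev,0→∞ = 367.77625 + 490.000 = 857.77625 µg/mL·h
F = (AUC_ev/D_ev)/(AUC_iv/D_iv) = (857.77625/5)/(1331.998/5) = 171.55525/266.3996 = 0.6440

F = 0.644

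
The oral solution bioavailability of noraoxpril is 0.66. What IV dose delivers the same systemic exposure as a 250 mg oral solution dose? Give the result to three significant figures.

D_iv = 165 mg

Systemic exposure from an extravascular dose = F × D_ev, so the equivalent IV dose is F × D_ev.
D_iv = F × D_ev = 0.66 × 250 = 165 mg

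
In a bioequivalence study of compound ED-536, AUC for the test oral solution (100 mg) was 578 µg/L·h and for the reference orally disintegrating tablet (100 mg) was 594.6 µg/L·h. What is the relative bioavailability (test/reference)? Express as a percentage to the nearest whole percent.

F_rel = 97%

F_rel = (AUC_test/D_test) / (AUC_ref/D_ref)
      = (578/100) / (594.6/100)
      = 5.78 / 5.946 = 0.9721 = 97.21%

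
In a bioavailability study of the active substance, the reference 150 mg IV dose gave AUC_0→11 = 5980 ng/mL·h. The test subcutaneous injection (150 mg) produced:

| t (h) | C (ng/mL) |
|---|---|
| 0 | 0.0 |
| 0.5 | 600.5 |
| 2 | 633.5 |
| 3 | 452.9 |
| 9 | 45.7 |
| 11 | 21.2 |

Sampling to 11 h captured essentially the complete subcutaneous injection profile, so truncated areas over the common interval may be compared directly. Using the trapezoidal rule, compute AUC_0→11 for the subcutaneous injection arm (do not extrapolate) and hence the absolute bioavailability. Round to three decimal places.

F = 0.532

Trapezoidal AUC_0→11 (subcutaneous injection):
  [0→0.5]: (0.0+600.5)/2 × 0.5 = 150.125
  [0.5→2]: (600.5+633.5)/2 × 1.5 = 925.5
  [2→3]: (633.5+452.9)/2 × 1 = 543.2
  [3→9]: (452.9+45.7)/2 × 6 = 1495.8
  [9→11]: (45.7+21.2)/2 × 2 = 66.9
  Sum = 3181.525 ng/mL·h
F = (AUC_ev/D_ev)/(AUC_iv/D_iv) = (3181.525/150)/(5980/150) = 21.2102/39.8667 = 0.5320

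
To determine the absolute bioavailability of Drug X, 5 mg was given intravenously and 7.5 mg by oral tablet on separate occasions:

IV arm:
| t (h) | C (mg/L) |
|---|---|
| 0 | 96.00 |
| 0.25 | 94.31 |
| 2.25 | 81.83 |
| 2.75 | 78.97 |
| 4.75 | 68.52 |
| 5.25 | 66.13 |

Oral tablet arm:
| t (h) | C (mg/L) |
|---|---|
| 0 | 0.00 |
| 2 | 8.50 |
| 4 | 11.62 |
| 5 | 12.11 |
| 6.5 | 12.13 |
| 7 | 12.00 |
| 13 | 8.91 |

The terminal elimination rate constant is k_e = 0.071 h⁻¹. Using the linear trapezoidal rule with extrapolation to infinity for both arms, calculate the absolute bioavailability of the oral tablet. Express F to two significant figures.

F = 0.12

Trapezoidal AUC_0→5.25 (IV):
  [0→0.25]: (96.00+94.31)/2 × 0.25 = 23.78875
  [0.25→2.25]: (94.31+81.83)/2 × 2 = 176.14
  [2.25→2.75]: (81.83+78.97)/2 × 0.5 = 40.2
  [2.75→4.75]: (78.97+68.52)/2 × 2 = 147.49
  [4.75→5.25]: (68.52+66.13)/2 × 0.5 = 33.6625
  Sum = 421.28125 mg/L·h
IV tail: 66.13/0.071 = 931.408; AUC_iv,0→∞ = 421.28125 + 931.408 = 1352.68925 mg/L·h
Trapezoidal AUC_0→13 (oral tablet):
  [0→2]: (0.00+8.50)/2 × 2 = 8.5
  [2→4]: (8.50+11.62)/2 × 2 = 20.12
  [4→5]: (11.62+12.11)/2 × 1 = 11.865
  [5→6.5]: (12.11+12.13)/2 × 1.5 = 18.18
  [6.5→7]: (12.13+12.00)/2 × 0.5 = 6.0325
  [7→13]: (12.00+8.91)/2 × 6 = 62.73
  Sum = 127.4275 mg/L·h
oral tablet tail: 8.91/0.071 = 125.493; AUC_ev,0→∞ = 127.4275 + 125.493 = 252.9205 mg/L·h
F = (AUC_ev/D_ev)/(AUC_iv/D_iv) = (252.9205/7.5)/(1352.68925/5) = 33.7227/270.53785 = 0.1247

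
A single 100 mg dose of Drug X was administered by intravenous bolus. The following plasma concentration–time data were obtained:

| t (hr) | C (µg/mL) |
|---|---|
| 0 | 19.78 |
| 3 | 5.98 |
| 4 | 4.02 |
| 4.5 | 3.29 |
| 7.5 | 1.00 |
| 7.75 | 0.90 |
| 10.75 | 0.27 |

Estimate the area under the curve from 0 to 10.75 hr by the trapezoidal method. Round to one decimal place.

AUC = 53.9 µg/mL·hr

Trapezoidal AUC_0→10.75:
  [0→3]: (19.78+5.98)/2 × 3 = 38.64
  [3→4]: (5.98+4.02)/2 × 1 = 5.0
  [4→4.5]: (4.02+3.29)/2 × 0.5 = 1.8275
  [4.5→7.5]: (3.29+1.00)/2 × 3 = 6.435
  [7.5→7.75]: (1.00+0.90)/2 × 0.25 = 0.2375
  [7.75→10.75]: (0.90+0.27)/2 × 3 = 1.755
  Sum = 53.895 µg/mL·hr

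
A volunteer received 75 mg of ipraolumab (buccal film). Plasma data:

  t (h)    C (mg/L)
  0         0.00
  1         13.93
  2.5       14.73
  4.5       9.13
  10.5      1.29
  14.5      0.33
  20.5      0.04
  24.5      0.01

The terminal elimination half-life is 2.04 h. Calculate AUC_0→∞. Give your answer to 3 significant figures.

AUC = 88.1 mg/L·h

Trapezoidal AUC_0→24.5:
  [0→1]: (0.00+13.93)/2 × 1 = 6.965
  [1→2.5]: (13.93+14.73)/2 × 1.5 = 21.495
  [2.5→4.5]: (14.73+9.13)/2 × 2 = 23.86
  [4.5→10.5]: (9.13+1.29)/2 × 6 = 31.26
  [10.5→14.5]: (1.29+0.33)/2 × 4 = 3.24
  [14.5→20.5]: (0.33+0.04)/2 × 6 = 1.11
  [20.5→24.5]: (0.04+0.01)/2 × 4 = 0.1
  Sum = 88.03 mg/L·h
k_e = ln2 / t½ = 0.693147 / 2.04 = 0.3398 h^-1
Extrapolated tail: C_last / k_e = 0.01 / 0.3398 = 0.029
AUC_0→∞ = 88.03 + 0.029 = 88.059 mg/L·h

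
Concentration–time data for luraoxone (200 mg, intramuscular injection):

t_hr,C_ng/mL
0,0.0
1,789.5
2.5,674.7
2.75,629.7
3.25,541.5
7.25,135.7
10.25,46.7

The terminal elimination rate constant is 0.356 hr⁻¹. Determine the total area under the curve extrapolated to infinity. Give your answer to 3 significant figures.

Trapezoidal AUC_0→10.25:
  [0→1]: (0.0+789.5)/2 × 1 = 394.75
  [1→2.5]: (789.5+674.7)/2 × 1.5 = 1098.15
  [2.5→2.75]: (674.7+629.7)/2 × 0.25 = 163.05
  [2.75→3.25]: (629.7+541.5)/2 × 0.5 = 292.8
  [3.25→7.25]: (541.5+135.7)/2 × 4 = 1354.4
  [7.25→10.25]: (135.7+46.7)/2 × 3 = 273.6
  Sum = 3576.75 ng/mL·hr
Extrapolated tail: C_last / k_e = 46.7 / 0.356 = 131.180
AUC_0→∞ = 3576.75 + 131.180 = 3707.93 ng/mL·hr

AUC = 3710 ng/mL·hr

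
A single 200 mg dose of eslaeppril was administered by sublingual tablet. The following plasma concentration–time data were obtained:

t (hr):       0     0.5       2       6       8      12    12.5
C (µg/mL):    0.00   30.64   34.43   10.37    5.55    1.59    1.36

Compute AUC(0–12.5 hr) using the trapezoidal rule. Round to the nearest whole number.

Trapezoidal AUC_0→12.5:
  [0→0.5]: (0.00+30.64)/2 × 0.5 = 7.66
  [0.5→2]: (30.64+34.43)/2 × 1.5 = 48.8025
  [2→6]: (34.43+10.37)/2 × 4 = 89.6
  [6→8]: (10.37+5.55)/2 × 2 = 15.92
  [8→12]: (5.55+1.59)/2 × 4 = 14.28
  [12→12.5]: (1.59+1.36)/2 × 0.5 = 0.7375
  Sum = 177.0 µg/mL·hr

AUC = 177 µg/mL·hr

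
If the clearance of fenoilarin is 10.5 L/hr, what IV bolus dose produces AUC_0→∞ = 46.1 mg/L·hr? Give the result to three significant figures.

Dose_iv = CL × AUC_0→∞
     = 10.5 × 46.1 = 484.05 mg

Dose = 484 mg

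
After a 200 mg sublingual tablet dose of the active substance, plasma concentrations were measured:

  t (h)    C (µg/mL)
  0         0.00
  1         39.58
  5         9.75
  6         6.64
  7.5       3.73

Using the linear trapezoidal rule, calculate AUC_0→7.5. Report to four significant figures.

AUC = 134.4 µg/mL·h

Trapezoidal AUC_0→7.5:
  [0→1]: (0.00+39.58)/2 × 1 = 19.79
  [1→5]: (39.58+9.75)/2 × 4 = 98.66
  [5→6]: (9.75+6.64)/2 × 1 = 8.195
  [6→7.5]: (6.64+3.73)/2 × 1.5 = 7.7775
  Sum = 134.4225 µg/mL·h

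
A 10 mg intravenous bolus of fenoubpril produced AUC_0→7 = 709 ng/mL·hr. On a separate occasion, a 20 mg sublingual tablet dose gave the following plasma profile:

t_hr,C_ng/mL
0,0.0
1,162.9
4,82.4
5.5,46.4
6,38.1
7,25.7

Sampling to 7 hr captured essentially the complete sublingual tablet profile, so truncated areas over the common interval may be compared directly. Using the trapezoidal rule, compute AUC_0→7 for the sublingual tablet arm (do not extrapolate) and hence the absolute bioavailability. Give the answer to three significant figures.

Trapezoidal AUC_0→7 (sublingual tablet):
  [0→1]: (0.0+162.9)/2 × 1 = 81.45
  [1→4]: (162.9+82.4)/2 × 3 = 367.95
  [4→5.5]: (82.4+46.4)/2 × 1.5 = 96.6
  [5.5→6]: (46.4+38.1)/2 × 0.5 = 21.125
  [6→7]: (38.1+25.7)/2 × 1 = 31.9
  Sum = 599.025 ng/mL·hr
F = (AUC_ev/D_ev)/(AUC_iv/D_iv) = (599.025/20)/(709/10) = 29.95125/70.9 = 0.4224

F = 0.422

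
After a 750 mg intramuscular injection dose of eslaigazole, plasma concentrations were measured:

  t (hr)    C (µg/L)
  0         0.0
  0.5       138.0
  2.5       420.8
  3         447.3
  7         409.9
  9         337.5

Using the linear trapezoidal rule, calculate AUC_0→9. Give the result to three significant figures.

AUC = 3270 µg/L·hr

Trapezoidal AUC_0→9:
  [0→0.5]: (0.0+138.0)/2 × 0.5 = 34.5
  [0.5→2.5]: (138.0+420.8)/2 × 2 = 558.8
  [2.5→3]: (420.8+447.3)/2 × 0.5 = 217.025
  [3→7]: (447.3+409.9)/2 × 4 = 1714.4
  [7→9]: (409.9+337.5)/2 × 2 = 747.4
  Sum = 3272.125 µg/L·hr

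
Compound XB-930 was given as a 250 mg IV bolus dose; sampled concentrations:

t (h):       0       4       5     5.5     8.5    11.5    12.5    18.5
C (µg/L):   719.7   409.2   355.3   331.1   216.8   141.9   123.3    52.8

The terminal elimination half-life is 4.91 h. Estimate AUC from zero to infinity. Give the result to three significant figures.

AUC = 5210 µg/L·h

Trapezoidal AUC_0→18.5:
  [0→4]: (719.7+409.2)/2 × 4 = 2257.8
  [4→5]: (409.2+355.3)/2 × 1 = 382.25
  [5→5.5]: (355.3+331.1)/2 × 0.5 = 171.6
  [5.5→8.5]: (331.1+216.8)/2 × 3 = 821.85
  [8.5→11.5]: (216.8+141.9)/2 × 3 = 538.05
  [11.5→12.5]: (141.9+123.3)/2 × 1 = 132.6
  [12.5→18.5]: (123.3+52.8)/2 × 6 = 528.3
  Sum = 4832.45 µg/L·h
k_e = ln2 / t½ = 0.693147 / 4.91 = 0.1412 h^-1
Extrapolated tail: C_last / k_e = 52.8 / 0.1412 = 373.938
AUC_0→∞ = 4832.45 + 373.938 = 5206.388 µg/L·h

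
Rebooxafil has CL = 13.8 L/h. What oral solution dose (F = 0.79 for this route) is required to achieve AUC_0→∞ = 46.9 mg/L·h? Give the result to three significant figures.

Dose = 819 mg

Dose = CL × AUC_0→∞ / F
     = 13.8 × 46.9 / 0.79 = 819.266 mg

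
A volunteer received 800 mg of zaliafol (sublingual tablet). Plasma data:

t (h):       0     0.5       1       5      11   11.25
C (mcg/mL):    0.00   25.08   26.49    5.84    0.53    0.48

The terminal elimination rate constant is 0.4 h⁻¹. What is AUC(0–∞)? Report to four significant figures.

AUC = 104.3 mcg/mL·h

Trapezoidal AUC_0→11.25:
  [0→0.5]: (0.00+25.08)/2 × 0.5 = 6.27
  [0.5→1]: (25.08+26.49)/2 × 0.5 = 12.8925
  [1→5]: (26.49+5.84)/2 × 4 = 64.66
  [5→11]: (5.84+0.53)/2 × 6 = 19.11
  [11→11.25]: (0.53+0.48)/2 × 0.25 = 0.12625
  Sum = 103.05875 mcg/mL·h
Extrapolated tail: C_last / k_e = 0.48 / 0.4 = 1.200
AUC_0→∞ = 103.05875 + 1.200 = 104.25875 mcg/mL·h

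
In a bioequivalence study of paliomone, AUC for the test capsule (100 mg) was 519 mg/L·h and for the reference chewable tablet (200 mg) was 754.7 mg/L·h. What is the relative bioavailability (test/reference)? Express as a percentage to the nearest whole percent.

F_rel = 138%

F_rel = (AUC_test/D_test) / (AUC_ref/D_ref)
      = (519/100) / (754.7/200)
      = 5.19 / 3.7735 = 1.3754 = 137.54%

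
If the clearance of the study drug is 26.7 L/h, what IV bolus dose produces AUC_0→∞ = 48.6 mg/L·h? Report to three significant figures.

Dose_iv = CL × AUC_0→∞
     = 26.7 × 48.6 = 1297.62 mg

Dose = 1300 mg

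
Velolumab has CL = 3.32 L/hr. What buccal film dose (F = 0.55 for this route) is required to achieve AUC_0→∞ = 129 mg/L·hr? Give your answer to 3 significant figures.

Dose = CL × AUC_0→∞ / F
     = 3.32 × 129 / 0.55 = 778.691 mg

Dose = 779 mg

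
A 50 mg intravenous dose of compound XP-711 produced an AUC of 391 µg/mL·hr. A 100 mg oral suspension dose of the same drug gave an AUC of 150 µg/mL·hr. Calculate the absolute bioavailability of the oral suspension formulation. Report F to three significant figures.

F = (AUC_ev / D_ev) / (AUC_iv / D_iv)
  = (150/100) / (391/50)
  = 1.5 / 7.82 = 0.1918

F = 0.192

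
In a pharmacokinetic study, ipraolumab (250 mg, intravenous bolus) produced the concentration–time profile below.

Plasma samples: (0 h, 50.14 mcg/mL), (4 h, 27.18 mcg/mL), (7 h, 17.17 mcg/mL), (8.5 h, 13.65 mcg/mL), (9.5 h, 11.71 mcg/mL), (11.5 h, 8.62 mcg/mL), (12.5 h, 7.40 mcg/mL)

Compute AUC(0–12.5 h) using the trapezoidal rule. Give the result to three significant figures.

AUC = 285 mcg/mL·h

Trapezoidal AUC_0→12.5:
  [0→4]: (50.14+27.18)/2 × 4 = 154.64
  [4→7]: (27.18+17.17)/2 × 3 = 66.525
  [7→8.5]: (17.17+13.65)/2 × 1.5 = 23.115
  [8.5→9.5]: (13.65+11.71)/2 × 1 = 12.68
  [9.5→11.5]: (11.71+8.62)/2 × 2 = 20.33
  [11.5→12.5]: (8.62+7.40)/2 × 1 = 8.01
  Sum = 285.3 mcg/mL·h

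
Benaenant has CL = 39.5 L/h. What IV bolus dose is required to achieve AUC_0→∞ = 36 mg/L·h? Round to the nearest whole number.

Dose = 1422 mg

Dose_iv = CL × AUC_0→∞
     = 39.5 × 36 = 1422 mg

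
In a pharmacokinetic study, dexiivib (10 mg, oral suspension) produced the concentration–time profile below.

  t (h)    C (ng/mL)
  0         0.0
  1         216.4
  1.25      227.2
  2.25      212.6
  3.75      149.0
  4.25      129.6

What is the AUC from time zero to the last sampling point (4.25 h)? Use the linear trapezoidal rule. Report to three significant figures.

AUC = 724 ng/mL·h

Trapezoidal AUC_0→4.25:
  [0→1]: (0.0+216.4)/2 × 1 = 108.2
  [1→1.25]: (216.4+227.2)/2 × 0.25 = 55.45
  [1.25→2.25]: (227.2+212.6)/2 × 1 = 219.9
  [2.25→3.75]: (212.6+149.0)/2 × 1.5 = 271.2
  [3.75→4.25]: (149.0+129.6)/2 × 0.5 = 69.65
  Sum = 724.4 ng/mL·h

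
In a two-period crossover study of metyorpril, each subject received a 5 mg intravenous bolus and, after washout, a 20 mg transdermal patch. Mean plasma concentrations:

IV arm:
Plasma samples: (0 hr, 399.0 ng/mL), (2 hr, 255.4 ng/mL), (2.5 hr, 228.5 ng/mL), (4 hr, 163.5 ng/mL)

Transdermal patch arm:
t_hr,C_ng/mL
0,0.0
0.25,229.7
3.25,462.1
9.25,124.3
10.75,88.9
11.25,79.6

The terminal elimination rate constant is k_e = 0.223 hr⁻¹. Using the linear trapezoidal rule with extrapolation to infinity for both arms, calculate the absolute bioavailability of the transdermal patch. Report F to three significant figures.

Trapezoidal AUC_0→4 (IV):
  [0→2]: (399.0+255.4)/2 × 2 = 654.4
  [2→2.5]: (255.4+228.5)/2 × 0.5 = 120.975
  [2.5→4]: (228.5+163.5)/2 × 1.5 = 294.0
  Sum = 1069.375 ng/mL·hr
IV tail: 163.5/0.223 = 733.184; AUC_iv,0→∞ = 1069.375 + 733.184 = 1802.559 ng/mL·hr
Trapezoidal AUC_0→11.25 (transdermal patch):
  [0→0.25]: (0.0+229.7)/2 × 0.25 = 28.7125
  [0.25→3.25]: (229.7+462.1)/2 × 3 = 1037.7
  [3.25→9.25]: (462.1+124.3)/2 × 6 = 1759.2
  [9.25→10.75]: (124.3+88.9)/2 × 1.5 = 159.9
  [10.75→11.25]: (88.9+79.6)/2 × 0.5 = 42.125
  Sum = 3027.6375 ng/mL·hr
transdermal patch tail: 79.6/0.223 = 356.951; AUC_ev,0→∞ = 3027.6375 + 356.951 = 3384.5885 ng/mL·hr
F = (AUC_ev/D_ev)/(AUC_iv/D_iv) = (3384.5885/20)/(1802.559/5) = 169.229/360.5118 = 0.4694

F = 0.469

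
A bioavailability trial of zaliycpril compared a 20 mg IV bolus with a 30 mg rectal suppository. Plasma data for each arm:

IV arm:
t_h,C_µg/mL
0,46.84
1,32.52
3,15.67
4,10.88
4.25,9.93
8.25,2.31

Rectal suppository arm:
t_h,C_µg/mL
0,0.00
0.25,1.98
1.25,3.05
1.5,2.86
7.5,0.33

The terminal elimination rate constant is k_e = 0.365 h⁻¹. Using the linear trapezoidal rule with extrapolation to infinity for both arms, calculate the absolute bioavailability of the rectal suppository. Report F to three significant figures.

F = 0.0692

Trapezoidal AUC_0→8.25 (IV):
  [0→1]: (46.84+32.52)/2 × 1 = 39.68
  [1→3]: (32.52+15.67)/2 × 2 = 48.19
  [3→4]: (15.67+10.88)/2 × 1 = 13.275
  [4→4.25]: (10.88+9.93)/2 × 0.25 = 2.60125
  [4.25→8.25]: (9.93+2.31)/2 × 4 = 24.48
  Sum = 128.22625 µg/mL·h
IV tail: 2.31/0.365 = 6.329; AUC_iv,0→∞ = 128.22625 + 6.329 = 134.55525 µg/mL·h
Trapezoidal AUC_0→7.5 (rectal suppository):
  [0→0.25]: (0.00+1.98)/2 × 0.25 = 0.2475
  [0.25→1.25]: (1.98+3.05)/2 × 1 = 2.515
  [1.25→1.5]: (3.05+2.86)/2 × 0.25 = 0.73875
  [1.5→7.5]: (2.86+0.33)/2 × 6 = 9.57
  Sum = 13.07125 µg/mL·h
rectal suppository tail: 0.33/0.365 = 0.904; AUC_ev,0→∞ = 13.07125 + 0.904 = 13.97525 µg/mL·h
F = (AUC_ev/D_ev)/(AUC_iv/D_iv) = (13.97525/30)/(134.55525/20) = 0.465842/6.7277625 = 0.0692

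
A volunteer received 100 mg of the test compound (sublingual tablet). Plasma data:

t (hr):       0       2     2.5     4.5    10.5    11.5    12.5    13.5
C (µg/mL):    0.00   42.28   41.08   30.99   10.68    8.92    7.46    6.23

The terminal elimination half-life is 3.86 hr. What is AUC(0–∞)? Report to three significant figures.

AUC = 320 µg/mL·hr

Trapezoidal AUC_0→13.5:
  [0→2]: (0.00+42.28)/2 × 2 = 42.28
  [2→2.5]: (42.28+41.08)/2 × 0.5 = 20.84
  [2.5→4.5]: (41.08+30.99)/2 × 2 = 72.07
  [4.5→10.5]: (30.99+10.68)/2 × 6 = 125.01
  [10.5→11.5]: (10.68+8.92)/2 × 1 = 9.8
  [11.5→12.5]: (8.92+7.46)/2 × 1 = 8.19
  [12.5→13.5]: (7.46+6.23)/2 × 1 = 6.845
  Sum = 285.035 µg/mL·hr
k_e = ln2 / t½ = 0.693147 / 3.86 = 0.1796 hr^-1
Extrapolated tail: C_last / k_e = 6.23 / 0.1796 = 34.688
AUC_0→∞ = 285.035 + 34.688 = 319.723 µg/mL·hr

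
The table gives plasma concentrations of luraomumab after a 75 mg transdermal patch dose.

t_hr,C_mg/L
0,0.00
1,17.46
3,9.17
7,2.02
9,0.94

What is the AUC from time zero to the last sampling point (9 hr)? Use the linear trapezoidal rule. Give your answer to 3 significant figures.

Trapezoidal AUC_0→9:
  [0→1]: (0.00+17.46)/2 × 1 = 8.73
  [1→3]: (17.46+9.17)/2 × 2 = 26.63
  [3→7]: (9.17+2.02)/2 × 4 = 22.38
  [7→9]: (2.02+0.94)/2 × 2 = 2.96
  Sum = 60.7 mg/L·hr

AUC = 60.7 mg/L·hr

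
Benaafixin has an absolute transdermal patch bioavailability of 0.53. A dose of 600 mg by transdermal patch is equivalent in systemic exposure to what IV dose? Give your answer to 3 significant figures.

Systemic exposure from an extravascular dose = F × D_ev, so the equivalent IV dose is F × D_ev.
D_iv = F × D_ev = 0.53 × 600 = 318 mg

D_iv = 318 mg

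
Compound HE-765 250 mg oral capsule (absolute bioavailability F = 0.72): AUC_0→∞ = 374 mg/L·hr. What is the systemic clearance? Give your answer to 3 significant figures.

CL = F × Dose / AUC_0→∞
   = 0.72 × 250 / 374 = 0.481283 L/hr

CL = 0.481 L/hr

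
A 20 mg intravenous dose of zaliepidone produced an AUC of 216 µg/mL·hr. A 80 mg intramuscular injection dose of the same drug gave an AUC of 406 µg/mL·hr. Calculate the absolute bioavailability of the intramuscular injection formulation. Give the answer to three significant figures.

F = (AUC_ev / D_ev) / (AUC_iv / D_iv)
  = (406/80) / (216/20)
  = 5.075 / 10.8 = 0.4699

F = 0.470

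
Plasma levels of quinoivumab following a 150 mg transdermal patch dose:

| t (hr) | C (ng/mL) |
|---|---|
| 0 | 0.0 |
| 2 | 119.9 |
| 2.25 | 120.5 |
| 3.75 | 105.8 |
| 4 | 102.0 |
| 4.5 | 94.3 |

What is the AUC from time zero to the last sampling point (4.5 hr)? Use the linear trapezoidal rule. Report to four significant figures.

Trapezoidal AUC_0→4.5:
  [0→2]: (0.0+119.9)/2 × 2 = 119.9
  [2→2.25]: (119.9+120.5)/2 × 0.25 = 30.05
  [2.25→3.75]: (120.5+105.8)/2 × 1.5 = 169.725
  [3.75→4]: (105.8+102.0)/2 × 0.25 = 25.975
  [4→4.5]: (102.0+94.3)/2 × 0.5 = 49.075
  Sum = 394.725 ng/mL·hr

AUC = 394.7 ng/mL·hr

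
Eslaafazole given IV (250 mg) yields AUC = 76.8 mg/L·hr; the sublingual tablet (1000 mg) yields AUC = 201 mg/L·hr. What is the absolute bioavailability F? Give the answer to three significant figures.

F = (AUC_ev / D_ev) / (AUC_iv / D_iv)
  = (201/1000) / (76.8/250)
  = 0.201 / 0.3072 = 0.6543

F = 0.654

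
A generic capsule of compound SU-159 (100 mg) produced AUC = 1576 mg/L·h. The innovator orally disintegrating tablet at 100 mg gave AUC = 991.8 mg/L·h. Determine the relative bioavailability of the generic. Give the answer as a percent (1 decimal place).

F_rel = 158.9%

F_rel = (AUC_test/D_test) / (AUC_ref/D_ref)
      = (1576/100) / (991.8/100)
      = 15.76 / 9.918 = 1.5890 = 158.90%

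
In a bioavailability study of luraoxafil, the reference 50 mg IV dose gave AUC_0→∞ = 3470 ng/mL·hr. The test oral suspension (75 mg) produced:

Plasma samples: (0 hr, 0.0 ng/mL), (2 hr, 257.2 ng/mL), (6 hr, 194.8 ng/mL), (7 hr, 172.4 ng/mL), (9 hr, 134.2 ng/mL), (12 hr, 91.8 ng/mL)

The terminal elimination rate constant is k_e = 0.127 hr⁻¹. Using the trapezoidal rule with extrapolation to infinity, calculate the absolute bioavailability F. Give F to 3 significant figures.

F = 0.521

Trapezoidal AUC_0→12 (oral suspension):
  [0→2]: (0.0+257.2)/2 × 2 = 257.2
  [2→6]: (257.2+194.8)/2 × 4 = 904.0
  [6→7]: (194.8+172.4)/2 × 1 = 183.6
  [7→9]: (172.4+134.2)/2 × 2 = 306.6
  [9→12]: (134.2+91.8)/2 × 3 = 339.0
  Sum = 1990.4 ng/mL·hr
Tail: C_last/k_e = 91.8/0.127 = 722.835
AUC_0→∞ (oral suspension) = 1990.4 + 722.835 = 2713.235 ng/mL·hr
F = (AUC_ev/D_ev)/(AUC_iv/D_iv) = (2713.235/75)/(3470/50) = 36.1765/69.4 = 0.5213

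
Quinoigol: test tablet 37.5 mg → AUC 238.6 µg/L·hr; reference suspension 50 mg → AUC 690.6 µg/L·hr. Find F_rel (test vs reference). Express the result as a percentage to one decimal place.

F_rel = (AUC_test/D_test) / (AUC_ref/D_ref)
      = (238.6/37.5) / (690.6/50)
      = 6.36267 / 13.812 = 0.4607 = 46.07%

F_rel = 46.1%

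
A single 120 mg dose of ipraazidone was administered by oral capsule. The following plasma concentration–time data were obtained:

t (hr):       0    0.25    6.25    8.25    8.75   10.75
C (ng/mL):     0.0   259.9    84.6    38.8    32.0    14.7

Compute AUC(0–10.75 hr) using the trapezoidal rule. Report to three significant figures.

AUC = 1250 ng/mL·hr

Trapezoidal AUC_0→10.75:
  [0→0.25]: (0.0+259.9)/2 × 0.25 = 32.4875
  [0.25→6.25]: (259.9+84.6)/2 × 6 = 1033.5
  [6.25→8.25]: (84.6+38.8)/2 × 2 = 123.4
  [8.25→8.75]: (38.8+32.0)/2 × 0.5 = 17.7
  [8.75→10.75]: (32.0+14.7)/2 × 2 = 46.7
  Sum = 1253.7875 ng/mL·hr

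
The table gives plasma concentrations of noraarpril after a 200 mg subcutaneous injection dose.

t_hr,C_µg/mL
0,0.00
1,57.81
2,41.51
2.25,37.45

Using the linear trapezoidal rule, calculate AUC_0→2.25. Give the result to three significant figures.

Trapezoidal AUC_0→2.25:
  [0→1]: (0.00+57.81)/2 × 1 = 28.905
  [1→2]: (57.81+41.51)/2 × 1 = 49.66
  [2→2.25]: (41.51+37.45)/2 × 0.25 = 9.87
  Sum = 88.435 µg/mL·hr

AUC = 88.4 µg/mL·hr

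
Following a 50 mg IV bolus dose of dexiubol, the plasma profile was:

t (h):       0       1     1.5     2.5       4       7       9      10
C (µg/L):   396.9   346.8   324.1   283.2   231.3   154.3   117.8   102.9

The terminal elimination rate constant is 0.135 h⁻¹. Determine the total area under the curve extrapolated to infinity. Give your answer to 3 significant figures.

AUC = 2950 µg/L·h

Trapezoidal AUC_0→10:
  [0→1]: (396.9+346.8)/2 × 1 = 371.85
  [1→1.5]: (346.8+324.1)/2 × 0.5 = 167.725
  [1.5→2.5]: (324.1+283.2)/2 × 1 = 303.65
  [2.5→4]: (283.2+231.3)/2 × 1.5 = 385.875
  [4→7]: (231.3+154.3)/2 × 3 = 578.4
  [7→9]: (154.3+117.8)/2 × 2 = 272.1
  [9→10]: (117.8+102.9)/2 × 1 = 110.35
  Sum = 2189.95 µg/L·h
Extrapolated tail: C_last / k_e = 102.9 / 0.135 = 762.222
AUC_0→∞ = 2189.95 + 762.222 = 2952.172 µg/L·h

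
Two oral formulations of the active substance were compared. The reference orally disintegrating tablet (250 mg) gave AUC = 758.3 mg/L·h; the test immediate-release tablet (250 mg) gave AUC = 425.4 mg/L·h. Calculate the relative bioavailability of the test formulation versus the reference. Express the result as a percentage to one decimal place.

F_rel = 56.1%

F_rel = (AUC_test/D_test) / (AUC_ref/D_ref)
      = (425.4/250) / (758.3/250)
      = 1.7016 / 3.0332 = 0.5610 = 56.10%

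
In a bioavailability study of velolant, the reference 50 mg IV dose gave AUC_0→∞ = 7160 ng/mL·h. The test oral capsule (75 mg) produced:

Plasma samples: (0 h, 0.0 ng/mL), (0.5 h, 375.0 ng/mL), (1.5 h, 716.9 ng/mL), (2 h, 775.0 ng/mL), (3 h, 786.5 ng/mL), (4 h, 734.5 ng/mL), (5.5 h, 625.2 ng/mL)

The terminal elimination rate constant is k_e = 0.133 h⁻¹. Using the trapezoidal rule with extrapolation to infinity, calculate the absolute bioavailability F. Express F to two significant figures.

Trapezoidal AUC_0→5.5 (oral capsule):
  [0→0.5]: (0.0+375.0)/2 × 0.5 = 93.75
  [0.5→1.5]: (375.0+716.9)/2 × 1 = 545.95
  [1.5→2]: (716.9+775.0)/2 × 0.5 = 372.975
  [2→3]: (775.0+786.5)/2 × 1 = 780.75
  [3→4]: (786.5+734.5)/2 × 1 = 760.5
  [4→5.5]: (734.5+625.2)/2 × 1.5 = 1019.775
  Sum = 3573.7 ng/mL·h
Tail: C_last/k_e = 625.2/0.133 = 4700.752
AUC_0→∞ (oral capsule) = 3573.7 + 4700.752 = 8274.452 ng/mL·h
F = (AUC_ev/D_ev)/(AUC_iv/D_iv) = (8274.452/75)/(7160/50) = 110.326/143.2 = 0.7704

F = 0.77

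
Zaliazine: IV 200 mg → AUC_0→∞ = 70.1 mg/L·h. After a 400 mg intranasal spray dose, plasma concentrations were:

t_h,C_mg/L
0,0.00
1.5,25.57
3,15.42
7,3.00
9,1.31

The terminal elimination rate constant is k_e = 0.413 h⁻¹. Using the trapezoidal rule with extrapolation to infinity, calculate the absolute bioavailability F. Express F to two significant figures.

F = 0.67

Trapezoidal AUC_0→9 (intranasal spray):
  [0→1.5]: (0.00+25.57)/2 × 1.5 = 19.1775
  [1.5→3]: (25.57+15.42)/2 × 1.5 = 30.7425
  [3→7]: (15.42+3.00)/2 × 4 = 36.84
  [7→9]: (3.00+1.31)/2 × 2 = 4.31
  Sum = 91.07 mg/L·h
Tail: C_last/k_e = 1.31/0.413 = 3.172
AUC_0→∞ (intranasal spray) = 91.07 + 3.172 = 94.242 mg/L·h
F = (AUC_ev/D_ev)/(AUC_iv/D_iv) = (94.242/400)/(70.1/200) = 0.235605/0.3505 = 0.6722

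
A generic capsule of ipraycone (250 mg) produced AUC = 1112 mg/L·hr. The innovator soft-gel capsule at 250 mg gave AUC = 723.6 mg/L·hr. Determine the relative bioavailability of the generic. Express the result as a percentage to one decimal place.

F_rel = (AUC_test/D_test) / (AUC_ref/D_ref)
      = (1112/250) / (723.6/250)
      = 4.448 / 2.8944 = 1.5368 = 153.68%

F_rel = 153.7%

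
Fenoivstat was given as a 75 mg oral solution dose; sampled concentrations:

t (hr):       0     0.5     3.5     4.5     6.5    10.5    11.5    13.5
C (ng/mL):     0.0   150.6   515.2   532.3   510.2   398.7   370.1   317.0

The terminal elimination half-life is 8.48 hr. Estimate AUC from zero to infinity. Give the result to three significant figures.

Trapezoidal AUC_0→13.5:
  [0→0.5]: (0.0+150.6)/2 × 0.5 = 37.65
  [0.5→3.5]: (150.6+515.2)/2 × 3 = 998.7
  [3.5→4.5]: (515.2+532.3)/2 × 1 = 523.75
  [4.5→6.5]: (532.3+510.2)/2 × 2 = 1042.5
  [6.5→10.5]: (510.2+398.7)/2 × 4 = 1817.8
  [10.5→11.5]: (398.7+370.1)/2 × 1 = 384.4
  [11.5→13.5]: (370.1+317.0)/2 × 2 = 687.1
  Sum = 5491.9 ng/mL·hr
k_e = ln2 / t½ = 0.693147 / 8.48 = 0.0817 hr^-1
Extrapolated tail: C_last / k_e = 317.0 / 0.0817 = 3880.049
AUC_0→∞ = 5491.9 + 3880.049 = 9371.949 ng/mL·hr

AUC = 9370 ng/mL·hr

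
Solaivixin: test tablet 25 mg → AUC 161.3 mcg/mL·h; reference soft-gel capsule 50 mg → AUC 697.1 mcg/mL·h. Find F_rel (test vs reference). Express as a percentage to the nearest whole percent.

F_rel = (AUC_test/D_test) / (AUC_ref/D_ref)
      = (161.3/25) / (697.1/50)
      = 6.452 / 13.942 = 0.4628 = 46.28%

F_rel = 46%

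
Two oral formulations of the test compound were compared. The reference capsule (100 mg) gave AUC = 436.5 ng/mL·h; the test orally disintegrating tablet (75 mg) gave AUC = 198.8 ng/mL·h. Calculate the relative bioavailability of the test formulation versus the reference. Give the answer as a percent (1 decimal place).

F_rel = (AUC_test/D_test) / (AUC_ref/D_ref)
      = (198.8/75) / (436.5/100)
      = 2.65067 / 4.365 = 0.6073 = 60.73%

F_rel = 60.7%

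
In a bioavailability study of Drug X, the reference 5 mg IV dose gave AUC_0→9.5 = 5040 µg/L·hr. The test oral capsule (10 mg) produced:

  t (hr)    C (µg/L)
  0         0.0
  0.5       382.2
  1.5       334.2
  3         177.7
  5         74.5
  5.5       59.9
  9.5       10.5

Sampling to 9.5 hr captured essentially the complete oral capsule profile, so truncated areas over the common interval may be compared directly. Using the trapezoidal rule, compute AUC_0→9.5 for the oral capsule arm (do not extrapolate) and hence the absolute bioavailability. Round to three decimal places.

F = 0.125

Trapezoidal AUC_0→9.5 (oral capsule):
  [0→0.5]: (0.0+382.2)/2 × 0.5 = 95.55
  [0.5→1.5]: (382.2+334.2)/2 × 1 = 358.2
  [1.5→3]: (334.2+177.7)/2 × 1.5 = 383.925
  [3→5]: (177.7+74.5)/2 × 2 = 252.2
  [5→5.5]: (74.5+59.9)/2 × 0.5 = 33.6
  [5.5→9.5]: (59.9+10.5)/2 × 4 = 140.8
  Sum = 1264.275 µg/L·hr
F = (AUC_ev/D_ev)/(AUC_iv/D_iv) = (1264.275/10)/(5040/5) = 126.4275/1008 = 0.1254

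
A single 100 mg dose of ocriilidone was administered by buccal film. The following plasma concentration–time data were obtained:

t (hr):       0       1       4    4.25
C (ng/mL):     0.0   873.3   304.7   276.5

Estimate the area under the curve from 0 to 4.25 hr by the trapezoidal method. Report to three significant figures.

Trapezoidal AUC_0→4.25:
  [0→1]: (0.0+873.3)/2 × 1 = 436.65
  [1→4]: (873.3+304.7)/2 × 3 = 1767.0
  [4→4.25]: (304.7+276.5)/2 × 0.25 = 72.65
  Sum = 2276.3 ng/mL·hr

AUC = 2280 ng/mL·hr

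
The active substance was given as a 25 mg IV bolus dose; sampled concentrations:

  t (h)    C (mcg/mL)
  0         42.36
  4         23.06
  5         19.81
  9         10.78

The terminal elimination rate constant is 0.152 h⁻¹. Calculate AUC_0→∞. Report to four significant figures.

AUC = 284.4 mcg/mL·h

Trapezoidal AUC_0→9:
  [0→4]: (42.36+23.06)/2 × 4 = 130.84
  [4→5]: (23.06+19.81)/2 × 1 = 21.435
  [5→9]: (19.81+10.78)/2 × 4 = 61.18
  Sum = 213.455 mcg/mL·h
Extrapolated tail: C_last / k_e = 10.78 / 0.152 = 70.921
AUC_0→∞ = 213.455 + 70.921 = 284.376 mcg/mL·h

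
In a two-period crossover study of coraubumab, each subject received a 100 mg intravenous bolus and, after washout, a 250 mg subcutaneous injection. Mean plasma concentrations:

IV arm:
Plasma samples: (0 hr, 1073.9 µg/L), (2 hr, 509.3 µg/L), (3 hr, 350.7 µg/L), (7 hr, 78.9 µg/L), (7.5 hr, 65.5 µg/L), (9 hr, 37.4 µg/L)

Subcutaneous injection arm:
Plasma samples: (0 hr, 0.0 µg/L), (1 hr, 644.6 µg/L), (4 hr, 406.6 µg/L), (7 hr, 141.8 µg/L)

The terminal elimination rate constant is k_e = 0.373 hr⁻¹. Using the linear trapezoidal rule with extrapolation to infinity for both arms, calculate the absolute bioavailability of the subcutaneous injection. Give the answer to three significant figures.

F = 0.402

Trapezoidal AUC_0→9 (IV):
  [0→2]: (1073.9+509.3)/2 × 2 = 1583.2
  [2→3]: (509.3+350.7)/2 × 1 = 430.0
  [3→7]: (350.7+78.9)/2 × 4 = 859.2
  [7→7.5]: (78.9+65.5)/2 × 0.5 = 36.1
  [7.5→9]: (65.5+37.4)/2 × 1.5 = 77.175
  Sum = 2985.675 µg/L·hr
IV tail: 37.4/0.373 = 100.268; AUC_iv,0→∞ = 2985.675 + 100.268 = 3085.943 µg/L·hr
Trapezoidal AUC_0→7 (subcutaneous injection):
  [0→1]: (0.0+644.6)/2 × 1 = 322.3
  [1→4]: (644.6+406.6)/2 × 3 = 1576.8
  [4→7]: (406.6+141.8)/2 × 3 = 822.6
  Sum = 2721.7 µg/L·hr
subcutaneous injection tail: 141.8/0.373 = 380.161; AUC_ev,0→∞ = 2721.7 + 380.161 = 3101.861 µg/L·hr
F = (AUC_ev/D_ev)/(AUC_iv/D_iv) = (3101.861/250)/(3085.943/100) = 12.407444/30.85943 = 0.4021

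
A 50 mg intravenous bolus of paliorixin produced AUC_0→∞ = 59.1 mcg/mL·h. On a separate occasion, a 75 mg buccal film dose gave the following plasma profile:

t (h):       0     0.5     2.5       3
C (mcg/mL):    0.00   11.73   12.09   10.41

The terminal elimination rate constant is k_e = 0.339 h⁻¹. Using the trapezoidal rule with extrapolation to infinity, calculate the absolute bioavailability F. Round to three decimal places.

F = 0.712

Trapezoidal AUC_0→3 (buccal film):
  [0→0.5]: (0.00+11.73)/2 × 0.5 = 2.9325
  [0.5→2.5]: (11.73+12.09)/2 × 2 = 23.82
  [2.5→3]: (12.09+10.41)/2 × 0.5 = 5.625
  Sum = 32.3775 mcg/mL·h
Tail: C_last/k_e = 10.41/0.339 = 30.708
AUC_0→∞ (buccal film) = 32.3775 + 30.708 = 63.0855 mcg/mL·h
F = (AUC_ev/D_ev)/(AUC_iv/D_iv) = (63.0855/75)/(59.1/50) = 0.84114/1.182 = 0.7116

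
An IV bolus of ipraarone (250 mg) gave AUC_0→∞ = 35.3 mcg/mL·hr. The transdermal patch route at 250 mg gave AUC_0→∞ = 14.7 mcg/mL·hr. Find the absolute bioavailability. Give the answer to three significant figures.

F = 0.416

F = (AUC_ev / D_ev) / (AUC_iv / D_iv)
  = (14.7/250) / (35.3/250)
  = 0.0588 / 0.1412 = 0.4164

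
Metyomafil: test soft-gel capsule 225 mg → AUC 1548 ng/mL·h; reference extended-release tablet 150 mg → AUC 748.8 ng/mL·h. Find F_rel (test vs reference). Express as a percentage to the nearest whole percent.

F_rel = 138%

F_rel = (AUC_test/D_test) / (AUC_ref/D_ref)
      = (1548/225) / (748.8/150)
      = 6.88 / 4.992 = 1.3782 = 137.82%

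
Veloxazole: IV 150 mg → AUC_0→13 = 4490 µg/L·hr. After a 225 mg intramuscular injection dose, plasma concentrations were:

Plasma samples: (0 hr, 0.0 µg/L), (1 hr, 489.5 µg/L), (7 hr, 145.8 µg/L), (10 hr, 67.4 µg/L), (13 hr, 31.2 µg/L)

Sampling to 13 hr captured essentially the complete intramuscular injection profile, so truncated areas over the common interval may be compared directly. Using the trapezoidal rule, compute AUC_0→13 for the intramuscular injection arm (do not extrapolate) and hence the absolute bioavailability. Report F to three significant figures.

F = 0.389

Trapezoidal AUC_0→13 (intramuscular injection):
  [0→1]: (0.0+489.5)/2 × 1 = 244.75
  [1→7]: (489.5+145.8)/2 × 6 = 1905.9
  [7→10]: (145.8+67.4)/2 × 3 = 319.8
  [10→13]: (67.4+31.2)/2 × 3 = 147.9
  Sum = 2618.35 µg/L·hr
F = (AUC_ev/D_ev)/(AUC_iv/D_iv) = (2618.35/225)/(4490/150) = 11.6371/29.9333 = 0.3888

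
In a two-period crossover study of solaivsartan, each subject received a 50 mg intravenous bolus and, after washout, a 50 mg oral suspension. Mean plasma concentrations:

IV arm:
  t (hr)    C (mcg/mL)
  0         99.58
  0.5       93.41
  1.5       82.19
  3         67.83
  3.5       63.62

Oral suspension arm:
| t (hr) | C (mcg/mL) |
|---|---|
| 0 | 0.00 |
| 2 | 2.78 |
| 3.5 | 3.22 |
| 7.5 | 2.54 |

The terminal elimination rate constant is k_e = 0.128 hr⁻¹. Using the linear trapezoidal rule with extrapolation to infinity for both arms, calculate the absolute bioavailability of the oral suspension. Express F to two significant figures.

F = 0.050

Trapezoidal AUC_0→3.5 (IV):
  [0→0.5]: (99.58+93.41)/2 × 0.5 = 48.2475
  [0.5→1.5]: (93.41+82.19)/2 × 1 = 87.8
  [1.5→3]: (82.19+67.83)/2 × 1.5 = 112.515
  [3→3.5]: (67.83+63.62)/2 × 0.5 = 32.8625
  Sum = 281.425 mcg/mL·hr
IV tail: 63.62/0.128 = 497.031; AUC_iv,0→∞ = 281.425 + 497.031 = 778.456 mcg/mL·hr
Trapezoidal AUC_0→7.5 (oral suspension):
  [0→2]: (0.00+2.78)/2 × 2 = 2.78
  [2→3.5]: (2.78+3.22)/2 × 1.5 = 4.5
  [3.5→7.5]: (3.22+2.54)/2 × 4 = 11.52
  Sum = 18.8 mcg/mL·hr
oral suspension tail: 2.54/0.128 = 19.844; AUC_ev,0→∞ = 18.8 + 19.844 = 38.644 mcg/mL·hr
F = (AUC_ev/D_ev)/(AUC_iv/D_iv) = (38.644/50)/(778.456/50) = 0.77288/15.56912 = 0.0496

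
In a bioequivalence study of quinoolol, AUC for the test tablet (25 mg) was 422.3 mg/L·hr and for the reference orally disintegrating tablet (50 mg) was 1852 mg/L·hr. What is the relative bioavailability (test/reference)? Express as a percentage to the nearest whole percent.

F_rel = (AUC_test/D_test) / (AUC_ref/D_ref)
      = (422.3/25) / (1852/50)
      = 16.892 / 37.04 = 0.4560 = 45.60%

F_rel = 46%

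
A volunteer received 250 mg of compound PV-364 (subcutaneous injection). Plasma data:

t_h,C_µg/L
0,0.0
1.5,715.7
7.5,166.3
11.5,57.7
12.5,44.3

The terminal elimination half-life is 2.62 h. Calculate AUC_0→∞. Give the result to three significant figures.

Trapezoidal AUC_0→12.5:
  [0→1.5]: (0.0+715.7)/2 × 1.5 = 536.775
  [1.5→7.5]: (715.7+166.3)/2 × 6 = 2646.0
  [7.5→11.5]: (166.3+57.7)/2 × 4 = 448.0
  [11.5→12.5]: (57.7+44.3)/2 × 1 = 51.0
  Sum = 3681.775 µg/L·h
k_e = ln2 / t½ = 0.693147 / 2.62 = 0.2646 h^-1
Extrapolated tail: C_last / k_e = 44.3 / 0.2646 = 167.423
AUC_0→∞ = 3681.775 + 167.423 = 3849.198 µg/L·h

AUC = 3850 µg/L·h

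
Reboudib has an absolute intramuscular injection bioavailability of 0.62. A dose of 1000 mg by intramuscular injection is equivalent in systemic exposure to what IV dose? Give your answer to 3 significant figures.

D_iv = 620 mg

Systemic exposure from an extravascular dose = F × D_ev, so the equivalent IV dose is F × D_ev.
D_iv = F × D_ev = 0.62 × 1000 = 620 mg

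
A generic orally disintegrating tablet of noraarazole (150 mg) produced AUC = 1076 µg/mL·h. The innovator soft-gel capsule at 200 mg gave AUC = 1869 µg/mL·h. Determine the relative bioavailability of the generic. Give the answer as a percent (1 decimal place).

F_rel = (AUC_test/D_test) / (AUC_ref/D_ref)
      = (1076/150) / (1869/200)
      = 7.17333 / 9.345 = 0.7676 = 76.76%

F_rel = 76.8%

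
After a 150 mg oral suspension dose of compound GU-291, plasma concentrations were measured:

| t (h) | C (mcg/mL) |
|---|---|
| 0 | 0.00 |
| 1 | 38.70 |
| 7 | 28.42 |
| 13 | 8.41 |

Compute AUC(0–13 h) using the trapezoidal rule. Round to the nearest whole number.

AUC = 331 mcg/mL·h

Trapezoidal AUC_0→13:
  [0→1]: (0.00+38.70)/2 × 1 = 19.35
  [1→7]: (38.70+28.42)/2 × 6 = 201.36
  [7→13]: (28.42+8.41)/2 × 6 = 110.49
  Sum = 331.2 mcg/mL·h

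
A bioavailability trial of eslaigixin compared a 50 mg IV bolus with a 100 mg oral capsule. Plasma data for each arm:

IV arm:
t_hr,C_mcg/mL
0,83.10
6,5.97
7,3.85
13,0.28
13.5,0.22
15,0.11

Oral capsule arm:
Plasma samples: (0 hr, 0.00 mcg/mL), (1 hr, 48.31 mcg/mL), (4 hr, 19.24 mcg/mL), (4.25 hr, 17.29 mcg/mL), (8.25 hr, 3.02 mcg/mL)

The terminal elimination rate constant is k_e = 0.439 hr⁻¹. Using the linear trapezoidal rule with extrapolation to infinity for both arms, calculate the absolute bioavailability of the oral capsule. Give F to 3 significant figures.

Trapezoidal AUC_0→15 (IV):
  [0→6]: (83.10+5.97)/2 × 6 = 267.21
  [6→7]: (5.97+3.85)/2 × 1 = 4.91
  [7→13]: (3.85+0.28)/2 × 6 = 12.39
  [13→13.5]: (0.28+0.22)/2 × 0.5 = 0.125
  [13.5→15]: (0.22+0.11)/2 × 1.5 = 0.2475
  Sum = 284.8825 mcg/mL·hr
IV tail: 0.11/0.439 = 0.251; AUC_iv,0→∞ = 284.8825 + 0.251 = 285.1335 mcg/mL·hr
Trapezoidal AUC_0→8.25 (oral capsule):
  [0→1]: (0.00+48.31)/2 × 1 = 24.155
  [1→4]: (48.31+19.24)/2 × 3 = 101.325
  [4→4.25]: (19.24+17.29)/2 × 0.25 = 4.56625
  [4.25→8.25]: (17.29+3.02)/2 × 4 = 40.62
  Sum = 170.66625 mcg/mL·hr
oral capsule tail: 3.02/0.439 = 6.879; AUC_ev,0→∞ = 170.66625 + 6.879 = 177.54525 mcg/mL·hr
F = (AUC_ev/D_ev)/(AUC_iv/D_iv) = (177.54525/100)/(285.1335/50) = 1.7754525/5.70267 = 0.3113

F = 0.311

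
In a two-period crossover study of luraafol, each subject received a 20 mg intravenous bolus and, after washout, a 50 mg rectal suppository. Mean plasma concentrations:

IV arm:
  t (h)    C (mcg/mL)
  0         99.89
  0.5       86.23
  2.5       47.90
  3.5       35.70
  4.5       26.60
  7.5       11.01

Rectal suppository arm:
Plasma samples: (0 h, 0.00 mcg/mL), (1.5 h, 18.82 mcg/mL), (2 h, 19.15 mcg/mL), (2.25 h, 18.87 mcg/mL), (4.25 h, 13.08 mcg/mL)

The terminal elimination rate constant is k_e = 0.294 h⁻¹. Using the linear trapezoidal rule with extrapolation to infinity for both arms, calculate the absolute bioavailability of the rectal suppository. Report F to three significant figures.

F = 0.121

Trapezoidal AUC_0→7.5 (IV):
  [0→0.5]: (99.89+86.23)/2 × 0.5 = 46.53
  [0.5→2.5]: (86.23+47.90)/2 × 2 = 134.13
  [2.5→3.5]: (47.90+35.70)/2 × 1 = 41.8
  [3.5→4.5]: (35.70+26.60)/2 × 1 = 31.15
  [4.5→7.5]: (26.60+11.01)/2 × 3 = 56.415
  Sum = 310.025 mcg/mL·h
IV tail: 11.01/0.294 = 37.449; AUC_iv,0→∞ = 310.025 + 37.449 = 347.474 mcg/mL·h
Trapezoidal AUC_0→4.25 (rectal suppository):
  [0→1.5]: (0.00+18.82)/2 × 1.5 = 14.115
  [1.5→2]: (18.82+19.15)/2 × 0.5 = 9.4925
  [2→2.25]: (19.15+18.87)/2 × 0.25 = 4.7525
  [2.25→4.25]: (18.87+13.08)/2 × 2 = 31.95
  Sum = 60.31 mcg/mL·h
rectal suppository tail: 13.08/0.294 = 44.490; AUC_ev,0→∞ = 60.31 + 44.490 = 104.8 mcg/mL·h
F = (AUC_ev/D_ev)/(AUC_iv/D_iv) = (104.8/50)/(347.474/20) = 2.096/17.3737 = 0.1206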